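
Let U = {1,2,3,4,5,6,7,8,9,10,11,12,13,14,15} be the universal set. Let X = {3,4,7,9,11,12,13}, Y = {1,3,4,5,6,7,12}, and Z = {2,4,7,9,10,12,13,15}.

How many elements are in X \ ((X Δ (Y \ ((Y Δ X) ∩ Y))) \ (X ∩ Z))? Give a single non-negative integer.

Y Δ X = {1,5,6,9,11,13}
(Y Δ X) ∩ Y = {1,5,6}
Y \ ((Y Δ X) ∩ Y) = {3,4,7,12}
X Δ (Y \ ((Y Δ X) ∩ Y)) = {9,11,13}
X ∩ Z = {4,7,9,12,13}
(X Δ (Y \ ((Y Δ X) ∩ Y))) \ (X ∩ Z) = {11}
X \ ((X Δ (Y \ ((Y Δ X) ∩ Y))) \ (X ∩ Z)) = {3,4,7,9,12,13}
|X \ ((X Δ (Y \ ((Y Δ X) ∩ Y))) \ (X ∩ Z))| = 6

6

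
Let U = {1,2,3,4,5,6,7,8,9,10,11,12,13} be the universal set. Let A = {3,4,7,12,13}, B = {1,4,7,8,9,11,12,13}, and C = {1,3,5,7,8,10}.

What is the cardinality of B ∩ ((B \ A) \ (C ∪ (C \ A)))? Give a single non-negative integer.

B \ A = {1,8,9,11}
C \ A = {1,5,8,10}
C ∪ (C \ A) = {1,3,5,7,8,10}
(B \ A) \ (C ∪ (C \ A)) = {9,11}
B ∩ ((B \ A) \ (C ∪ (C \ A))) = {9,11}
|B ∩ ((B \ A) \ (C ∪ (C \ A)))| = 2

2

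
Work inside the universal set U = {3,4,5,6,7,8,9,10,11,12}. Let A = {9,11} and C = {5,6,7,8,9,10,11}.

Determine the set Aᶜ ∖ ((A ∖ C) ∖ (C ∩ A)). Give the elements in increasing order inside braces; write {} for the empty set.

{3,4,5,6,7,8,10,12}

Aᶜ = {3,4,5,6,7,8,10,12}
A ∖ C = {}
C ∩ A = {9,11}
(A ∖ C) ∖ (C ∩ A) = {}
Aᶜ ∖ ((A ∖ C) ∖ (C ∩ A)) = {3,4,5,6,7,8,10,12}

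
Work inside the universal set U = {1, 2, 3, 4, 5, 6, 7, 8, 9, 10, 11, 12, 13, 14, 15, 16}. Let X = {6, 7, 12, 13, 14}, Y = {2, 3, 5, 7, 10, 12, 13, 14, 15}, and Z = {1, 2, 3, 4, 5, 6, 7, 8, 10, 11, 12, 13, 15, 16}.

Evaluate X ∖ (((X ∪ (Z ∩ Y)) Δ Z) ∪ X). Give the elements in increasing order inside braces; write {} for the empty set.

{}

Z ∩ Y = {2, 3, 5, 7, 10, 12, 13, 15}
X ∪ (Z ∩ Y) = {2, 3, 5, 6, 7, 10, 12, 13, 14, 15}
(X ∪ (Z ∩ Y)) Δ Z = {1, 4, 8, 11, 14, 16}
((X ∪ (Z ∩ Y)) Δ Z) ∪ X = {1, 4, 6, 7, 8, 11, 12, 13, 14, 16}
X ∖ (((X ∪ (Z ∩ Y)) Δ Z) ∪ X) = {}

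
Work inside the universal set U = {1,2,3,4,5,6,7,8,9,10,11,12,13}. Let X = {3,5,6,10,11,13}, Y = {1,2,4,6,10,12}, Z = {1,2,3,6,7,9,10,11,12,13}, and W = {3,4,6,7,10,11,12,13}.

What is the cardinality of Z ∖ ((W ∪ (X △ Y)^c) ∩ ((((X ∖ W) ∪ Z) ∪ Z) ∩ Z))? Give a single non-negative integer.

2

X △ Y = {1,2,3,4,5,11,12,13}
(X △ Y)^c = {6,7,8,9,10}
W ∪ (X △ Y)^c = {3,4,6,7,8,9,10,11,12,13}
X ∖ W = {5}
(X ∖ W) ∪ Z = {1,2,3,5,6,7,9,10,11,12,13}
((X ∖ W) ∪ Z) ∪ Z = {1,2,3,5,6,7,9,10,11,12,13}
(((X ∖ W) ∪ Z) ∪ Z) ∩ Z = {1,2,3,6,7,9,10,11,12,13}
(W ∪ (X △ Y)^c) ∩ ((((X ∖ W) ∪ Z) ∪ Z) ∩ Z) = {3,6,7,9,10,11,12,13}
Z ∖ ((W ∪ (X △ Y)^c) ∩ ((((X ∖ W) ∪ Z) ∪ Z) ∩ Z)) = {1,2}
|Z ∖ ((W ∪ (X △ Y)^c) ∩ ((((X ∖ W) ∪ Z) ∪ Z) ∩ Z))| = 2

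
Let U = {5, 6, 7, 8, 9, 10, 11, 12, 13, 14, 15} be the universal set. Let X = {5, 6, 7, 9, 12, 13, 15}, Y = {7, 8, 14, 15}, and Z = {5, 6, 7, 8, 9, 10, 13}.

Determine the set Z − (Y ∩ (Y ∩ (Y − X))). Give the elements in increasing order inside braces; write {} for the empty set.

{5, 6, 7, 9, 10, 13}

Y − X = {8, 14}
Y ∩ (Y − X) = {8, 14}
Y ∩ (Y ∩ (Y − X)) = {8, 14}
Z − (Y ∩ (Y ∩ (Y − X))) = {5, 6, 7, 9, 10, 13}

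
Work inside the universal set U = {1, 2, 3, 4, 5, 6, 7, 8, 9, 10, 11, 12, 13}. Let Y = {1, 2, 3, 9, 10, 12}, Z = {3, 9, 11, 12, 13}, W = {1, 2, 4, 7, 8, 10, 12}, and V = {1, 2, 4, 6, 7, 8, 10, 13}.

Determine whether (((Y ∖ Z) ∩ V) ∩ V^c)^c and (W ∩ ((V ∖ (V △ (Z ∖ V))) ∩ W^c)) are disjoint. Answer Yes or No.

Y ∖ Z = {1, 2, 10}
(Y ∖ Z) ∩ V = {1, 2, 10}
V^c = {3, 5, 9, 11, 12}
((Y ∖ Z) ∩ V) ∩ V^c = {}
(((Y ∖ Z) ∩ V) ∩ V^c)^c = {1, 2, 3, 4, 5, 6, 7, 8, 9, 10, 11, 12, 13}
Z ∖ V = {3, 9, 11, 12}
V △ (Z ∖ V) = {1, 2, 3, 4, 6, 7, 8, 9, 10, 11, 12, 13}
V ∖ (V △ (Z ∖ V)) = {}
W^c = {3, 5, 6, 9, 11, 13}
(V ∖ (V △ (Z ∖ V))) ∩ W^c = {}
W ∩ ((V ∖ (V △ (Z ∖ V))) ∩ W^c) = {}
{1, 2, 3, 4, 5, 6, 7, 8, 9, 10, 11, 12, 13} and {} share no elements.

Yes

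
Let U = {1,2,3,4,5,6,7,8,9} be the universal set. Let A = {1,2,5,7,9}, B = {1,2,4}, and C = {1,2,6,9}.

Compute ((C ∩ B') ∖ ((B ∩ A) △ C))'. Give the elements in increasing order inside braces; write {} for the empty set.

B' = {3,5,6,7,8,9}
C ∩ B' = {6,9}
B ∩ A = {1,2}
(B ∩ A) △ C = {6,9}
(C ∩ B') ∖ ((B ∩ A) △ C) = {}
((C ∩ B') ∖ ((B ∩ A) △ C))' = {1,2,3,4,5,6,7,8,9}

{1,2,3,4,5,6,7,8,9}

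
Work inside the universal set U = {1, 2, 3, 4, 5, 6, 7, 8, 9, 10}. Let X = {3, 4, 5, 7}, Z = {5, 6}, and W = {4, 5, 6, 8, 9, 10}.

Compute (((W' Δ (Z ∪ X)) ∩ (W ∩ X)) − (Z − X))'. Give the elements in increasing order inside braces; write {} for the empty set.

{1, 2, 3, 6, 7, 8, 9, 10}

W' = {1, 2, 3, 7}
Z ∪ X = {3, 4, 5, 6, 7}
W' Δ (Z ∪ X) = {1, 2, 4, 5, 6}
W ∩ X = {4, 5}
(W' Δ (Z ∪ X)) ∩ (W ∩ X) = {4, 5}
Z − X = {6}
((W' Δ (Z ∪ X)) ∩ (W ∩ X)) − (Z − X) = {4, 5}
(((W' Δ (Z ∪ X)) ∩ (W ∩ X)) − (Z − X))' = {1, 2, 3, 6, 7, 8, 9, 10}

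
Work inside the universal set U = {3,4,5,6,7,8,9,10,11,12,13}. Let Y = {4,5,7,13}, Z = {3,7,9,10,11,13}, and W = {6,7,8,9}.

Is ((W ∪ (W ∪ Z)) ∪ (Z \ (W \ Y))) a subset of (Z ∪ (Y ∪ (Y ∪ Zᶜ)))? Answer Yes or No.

W ∪ Z = {3,6,7,8,9,10,11,13}
W ∪ (W ∪ Z) = {3,6,7,8,9,10,11,13}
W \ Y = {6,8,9}
Z \ (W \ Y) = {3,7,10,11,13}
(W ∪ (W ∪ Z)) ∪ (Z \ (W \ Y)) = {3,6,7,8,9,10,11,13}
Zᶜ = {4,5,6,8,12}
Y ∪ Zᶜ = {4,5,6,7,8,12,13}
Y ∪ (Y ∪ Zᶜ) = {4,5,6,7,8,12,13}
Z ∪ (Y ∪ (Y ∪ Zᶜ)) = {3,4,5,6,7,8,9,10,11,12,13}
Every element of {3,6,7,8,9,10,11,13} is in {3,4,5,6,7,8,9,10,11,12,13}, so (W ∪ (W ∪ Z)) ∪ (Z \ (W \ Y)) ⊆ Z ∪ (Y ∪ (Y ∪ Zᶜ)).

Yes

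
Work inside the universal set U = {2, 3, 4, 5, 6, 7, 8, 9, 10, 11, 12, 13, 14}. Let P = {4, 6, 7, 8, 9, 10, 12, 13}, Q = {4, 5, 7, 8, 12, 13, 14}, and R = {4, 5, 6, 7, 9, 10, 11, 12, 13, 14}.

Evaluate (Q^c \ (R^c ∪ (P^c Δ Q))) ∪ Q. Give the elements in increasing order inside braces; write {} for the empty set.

Q^c = {2, 3, 6, 9, 10, 11}
R^c = {2, 3, 8}
P^c = {2, 3, 5, 11, 14}
P^c Δ Q = {2, 3, 4, 7, 8, 11, 12, 13}
R^c ∪ (P^c Δ Q) = {2, 3, 4, 7, 8, 11, 12, 13}
Q^c \ (R^c ∪ (P^c Δ Q)) = {6, 9, 10}
(Q^c \ (R^c ∪ (P^c Δ Q))) ∪ Q = {4, 5, 6, 7, 8, 9, 10, 12, 13, 14}

{4, 5, 6, 7, 8, 9, 10, 12, 13, 14}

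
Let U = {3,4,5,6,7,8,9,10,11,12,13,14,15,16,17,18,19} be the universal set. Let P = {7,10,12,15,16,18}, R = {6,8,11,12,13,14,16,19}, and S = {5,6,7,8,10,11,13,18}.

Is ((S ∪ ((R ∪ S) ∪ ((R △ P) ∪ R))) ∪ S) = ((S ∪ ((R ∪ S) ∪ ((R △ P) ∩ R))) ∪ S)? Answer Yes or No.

No

R ∪ S = {5,6,7,8,10,11,12,13,14,16,18,19}
R △ P = {6,7,8,10,11,13,14,15,18,19}
(R △ P) ∪ R = {6,7,8,10,11,12,13,14,15,16,18,19}
(R ∪ S) ∪ ((R △ P) ∪ R) = {5,6,7,8,10,11,12,13,14,15,16,18,19}
S ∪ ((R ∪ S) ∪ ((R △ P) ∪ R)) = {5,6,7,8,10,11,12,13,14,15,16,18,19}
(S ∪ ((R ∪ S) ∪ ((R △ P) ∪ R))) ∪ S = {5,6,7,8,10,11,12,13,14,15,16,18,19}
(R △ P) ∩ R = {6,8,11,13,14,19}
(R ∪ S) ∪ ((R △ P) ∩ R) = {5,6,7,8,10,11,12,13,14,16,18,19}
S ∪ ((R ∪ S) ∪ ((R △ P) ∩ R)) = {5,6,7,8,10,11,12,13,14,16,18,19}
(S ∪ ((R ∪ S) ∪ ((R △ P) ∩ R))) ∪ S = {5,6,7,8,10,11,12,13,14,16,18,19}
15 ∈ (S ∪ ((R ∪ S) ∪ ((R △ P) ∪ R))) ∪ S but 15 ∉ (S ∪ ((R ∪ S) ∪ ((R △ P) ∩ R))) ∪ S, so they differ.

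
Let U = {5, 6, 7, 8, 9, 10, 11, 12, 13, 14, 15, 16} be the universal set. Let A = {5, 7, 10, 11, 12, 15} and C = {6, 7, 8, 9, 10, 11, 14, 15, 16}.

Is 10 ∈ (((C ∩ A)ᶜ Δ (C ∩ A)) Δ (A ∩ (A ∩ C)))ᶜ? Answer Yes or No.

10 ∈ C and 10 ∈ A, so 10 ∈ C ∩ A
10 ∉ (C ∩ A)ᶜ since 10 ∈ (C ∩ A)
10 ∈ C and 10 ∈ A, so 10 ∈ C ∩ A
10 ∉ (C ∩ A)ᶜ and 10 ∈ (C ∩ A), so 10 ∈ (C ∩ A)ᶜ Δ (C ∩ A)
10 ∈ A and 10 ∈ C, so 10 ∈ A ∩ C
10 ∈ A and 10 ∈ (A ∩ C), so 10 ∈ A ∩ (A ∩ C)
10 ∈ ((C ∩ A)ᶜ Δ (C ∩ A)) and 10 ∈ (A ∩ (A ∩ C)), so 10 ∉ ((C ∩ A)ᶜ Δ (C ∩ A)) Δ (A ∩ (A ∩ C))
10 ∈ (((C ∩ A)ᶜ Δ (C ∩ A)) Δ (A ∩ (A ∩ C)))ᶜ since 10 ∉ (((C ∩ A)ᶜ Δ (C ∩ A)) Δ (A ∩ (A ∩ C)))

Yes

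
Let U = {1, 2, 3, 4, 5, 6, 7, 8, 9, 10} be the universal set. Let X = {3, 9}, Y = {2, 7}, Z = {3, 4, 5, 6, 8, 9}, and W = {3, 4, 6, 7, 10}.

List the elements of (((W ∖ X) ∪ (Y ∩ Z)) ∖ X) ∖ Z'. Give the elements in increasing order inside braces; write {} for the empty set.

{4, 6}

W ∖ X = {4, 6, 7, 10}
Y ∩ Z = {}
(W ∖ X) ∪ (Y ∩ Z) = {4, 6, 7, 10}
((W ∖ X) ∪ (Y ∩ Z)) ∖ X = {4, 6, 7, 10}
Z' = {1, 2, 7, 10}
(((W ∖ X) ∪ (Y ∩ Z)) ∖ X) ∖ Z' = {4, 6}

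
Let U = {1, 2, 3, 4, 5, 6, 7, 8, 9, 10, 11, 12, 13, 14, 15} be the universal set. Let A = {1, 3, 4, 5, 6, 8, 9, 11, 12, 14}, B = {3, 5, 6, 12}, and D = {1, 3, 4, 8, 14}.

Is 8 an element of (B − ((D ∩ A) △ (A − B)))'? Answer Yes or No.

Yes

8 ∈ D and 8 ∈ A, so 8 ∈ D ∩ A
8 ∈ A and 8 ∉ B, so 8 ∈ A − B
8 ∈ (D ∩ A) and 8 ∈ (A − B), so 8 ∉ (D ∩ A) △ (A − B)
8 ∉ B and 8 ∉ ((D ∩ A) △ (A − B)), so 8 ∉ B − ((D ∩ A) △ (A − B))
8 ∈ (B − ((D ∩ A) △ (A − B)))' since 8 ∉ (B − ((D ∩ A) △ (A − B)))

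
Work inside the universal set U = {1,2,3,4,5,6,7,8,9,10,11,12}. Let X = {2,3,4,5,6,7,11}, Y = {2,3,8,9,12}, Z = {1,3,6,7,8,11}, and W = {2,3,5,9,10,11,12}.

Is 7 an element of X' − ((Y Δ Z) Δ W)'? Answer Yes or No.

7 ∈ X, so 7 ∉ X'
7 ∉ Y and 7 ∈ Z, so 7 ∈ Y Δ Z
7 ∈ (Y Δ Z) and 7 ∉ W, so 7 ∈ (Y Δ Z) Δ W
7 ∉ ((Y Δ Z) Δ W)' since 7 ∈ ((Y Δ Z) Δ W)
7 ∉ X' and 7 ∉ ((Y Δ Z) Δ W)', so 7 ∉ X' − ((Y Δ Z) Δ W)'

No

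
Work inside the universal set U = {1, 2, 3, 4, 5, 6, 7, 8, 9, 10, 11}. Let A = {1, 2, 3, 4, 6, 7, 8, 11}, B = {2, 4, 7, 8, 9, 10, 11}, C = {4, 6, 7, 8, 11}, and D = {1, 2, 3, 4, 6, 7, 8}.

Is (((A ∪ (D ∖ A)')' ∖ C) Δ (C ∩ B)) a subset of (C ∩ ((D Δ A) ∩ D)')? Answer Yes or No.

Yes

D ∖ A = {}
(D ∖ A)' = {1, 2, 3, 4, 5, 6, 7, 8, 9, 10, 11}
A ∪ (D ∖ A)' = {1, 2, 3, 4, 5, 6, 7, 8, 9, 10, 11}
(A ∪ (D ∖ A)')' = {}
(A ∪ (D ∖ A)')' ∖ C = {}
C ∩ B = {4, 7, 8, 11}
((A ∪ (D ∖ A)')' ∖ C) Δ (C ∩ B) = {4, 7, 8, 11}
D Δ A = {11}
(D Δ A) ∩ D = {}
((D Δ A) ∩ D)' = {1, 2, 3, 4, 5, 6, 7, 8, 9, 10, 11}
C ∩ ((D Δ A) ∩ D)' = {4, 6, 7, 8, 11}
Every element of {4, 7, 8, 11} is in {4, 6, 7, 8, 11}, so ((A ∪ (D ∖ A)')' ∖ C) Δ (C ∩ B) ⊆ C ∩ ((D Δ A) ∩ D)'.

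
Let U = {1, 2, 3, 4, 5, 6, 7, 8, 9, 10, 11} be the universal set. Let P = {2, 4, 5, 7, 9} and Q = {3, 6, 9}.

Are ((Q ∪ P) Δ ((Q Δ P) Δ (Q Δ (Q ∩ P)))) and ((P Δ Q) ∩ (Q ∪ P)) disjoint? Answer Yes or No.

No

Q ∪ P = {2, 3, 4, 5, 6, 7, 9}
Q Δ P = {2, 3, 4, 5, 6, 7}
Q ∩ P = {9}
Q Δ (Q ∩ P) = {3, 6}
(Q Δ P) Δ (Q Δ (Q ∩ P)) = {2, 4, 5, 7}
(Q ∪ P) Δ ((Q Δ P) Δ (Q Δ (Q ∩ P))) = {3, 6, 9}
P Δ Q = {2, 3, 4, 5, 6, 7}
(P Δ Q) ∩ (Q ∪ P) = {2, 3, 4, 5, 6, 7}
3 lies in both, so they are not disjoint.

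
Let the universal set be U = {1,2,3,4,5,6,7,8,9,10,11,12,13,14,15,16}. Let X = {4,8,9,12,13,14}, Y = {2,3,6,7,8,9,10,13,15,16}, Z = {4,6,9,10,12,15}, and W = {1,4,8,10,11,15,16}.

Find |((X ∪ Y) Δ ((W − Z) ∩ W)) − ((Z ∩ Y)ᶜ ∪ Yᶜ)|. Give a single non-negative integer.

X ∪ Y = {2,3,4,6,7,8,9,10,12,13,14,15,16}
W − Z = {1,8,11,16}
(W − Z) ∩ W = {1,8,11,16}
(X ∪ Y) Δ ((W − Z) ∩ W) = {1,2,3,4,6,7,9,10,11,12,13,14,15}
Z ∩ Y = {6,9,10,15}
(Z ∩ Y)ᶜ = {1,2,3,4,5,7,8,11,12,13,14,16}
Yᶜ = {1,4,5,11,12,14}
(Z ∩ Y)ᶜ ∪ Yᶜ = {1,2,3,4,5,7,8,11,12,13,14,16}
((X ∪ Y) Δ ((W − Z) ∩ W)) − ((Z ∩ Y)ᶜ ∪ Yᶜ) = {6,9,10,15}
|((X ∪ Y) Δ ((W − Z) ∩ W)) − ((Z ∩ Y)ᶜ ∪ Yᶜ)| = 4

4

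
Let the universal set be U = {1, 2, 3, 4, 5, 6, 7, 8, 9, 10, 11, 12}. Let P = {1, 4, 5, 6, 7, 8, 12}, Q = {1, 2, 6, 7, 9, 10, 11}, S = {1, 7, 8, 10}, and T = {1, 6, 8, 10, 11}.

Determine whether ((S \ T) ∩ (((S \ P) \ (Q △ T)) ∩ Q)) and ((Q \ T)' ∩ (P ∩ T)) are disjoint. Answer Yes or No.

Yes

S \ T = {7}
S \ P = {10}
Q △ T = {2, 7, 8, 9}
(S \ P) \ (Q △ T) = {10}
((S \ P) \ (Q △ T)) ∩ Q = {10}
(S \ T) ∩ (((S \ P) \ (Q △ T)) ∩ Q) = {}
Q \ T = {2, 7, 9}
(Q \ T)' = {1, 3, 4, 5, 6, 8, 10, 11, 12}
P ∩ T = {1, 6, 8}
(Q \ T)' ∩ (P ∩ T) = {1, 6, 8}
{} and {1, 6, 8} share no elements.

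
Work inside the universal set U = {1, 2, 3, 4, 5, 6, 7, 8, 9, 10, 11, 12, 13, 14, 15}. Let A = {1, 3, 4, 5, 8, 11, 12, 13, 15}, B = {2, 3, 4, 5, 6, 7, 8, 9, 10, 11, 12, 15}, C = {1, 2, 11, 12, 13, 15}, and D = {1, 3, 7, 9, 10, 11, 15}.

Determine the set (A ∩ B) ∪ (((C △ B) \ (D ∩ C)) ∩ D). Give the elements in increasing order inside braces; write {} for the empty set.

A ∩ B = {3, 4, 5, 8, 11, 12, 15}
C △ B = {1, 3, 4, 5, 6, 7, 8, 9, 10, 13}
D ∩ C = {1, 11, 15}
(C △ B) \ (D ∩ C) = {3, 4, 5, 6, 7, 8, 9, 10, 13}
((C △ B) \ (D ∩ C)) ∩ D = {3, 7, 9, 10}
(A ∩ B) ∪ (((C △ B) \ (D ∩ C)) ∩ D) = {3, 4, 5, 7, 8, 9, 10, 11, 12, 15}

{3, 4, 5, 7, 8, 9, 10, 11, 12, 15}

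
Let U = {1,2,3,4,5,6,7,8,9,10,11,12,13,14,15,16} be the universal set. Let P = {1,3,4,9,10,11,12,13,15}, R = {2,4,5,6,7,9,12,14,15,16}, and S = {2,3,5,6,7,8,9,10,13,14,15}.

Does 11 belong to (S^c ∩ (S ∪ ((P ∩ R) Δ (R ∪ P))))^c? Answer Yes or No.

11 ∉ S, so 11 ∈ S^c
11 ∈ P and 11 ∉ R, so 11 ∉ P ∩ R
11 ∉ R and 11 ∈ P, so 11 ∈ R ∪ P
11 ∉ (P ∩ R) and 11 ∈ (R ∪ P), so 11 ∈ (P ∩ R) Δ (R ∪ P)
11 ∉ S and 11 ∈ ((P ∩ R) Δ (R ∪ P)), so 11 ∈ S ∪ ((P ∩ R) Δ (R ∪ P))
11 ∈ S^c and 11 ∈ (S ∪ ((P ∩ R) Δ (R ∪ P))), so 11 ∈ S^c ∩ (S ∪ ((P ∩ R) Δ (R ∪ P)))
11 ∉ (S^c ∩ (S ∪ ((P ∩ R) Δ (R ∪ P))))^c since 11 ∈ (S^c ∩ (S ∪ ((P ∩ R) Δ (R ∪ P))))

No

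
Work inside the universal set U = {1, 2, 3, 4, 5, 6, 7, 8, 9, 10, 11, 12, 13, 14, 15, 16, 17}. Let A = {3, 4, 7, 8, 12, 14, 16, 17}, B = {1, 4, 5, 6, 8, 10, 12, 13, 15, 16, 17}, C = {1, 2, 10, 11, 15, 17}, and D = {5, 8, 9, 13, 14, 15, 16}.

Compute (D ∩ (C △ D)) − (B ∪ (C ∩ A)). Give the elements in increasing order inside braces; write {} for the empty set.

C △ D = {1, 2, 5, 8, 9, 10, 11, 13, 14, 16, 17}
D ∩ (C △ D) = {5, 8, 9, 13, 14, 16}
C ∩ A = {17}
B ∪ (C ∩ A) = {1, 4, 5, 6, 8, 10, 12, 13, 15, 16, 17}
(D ∩ (C △ D)) − (B ∪ (C ∩ A)) = {9, 14}

{9, 14}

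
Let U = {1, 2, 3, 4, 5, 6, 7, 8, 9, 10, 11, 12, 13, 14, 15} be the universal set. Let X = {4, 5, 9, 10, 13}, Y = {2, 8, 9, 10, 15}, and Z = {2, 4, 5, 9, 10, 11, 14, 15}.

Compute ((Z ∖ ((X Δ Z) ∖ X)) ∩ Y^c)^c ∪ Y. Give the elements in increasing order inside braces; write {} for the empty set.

{1, 2, 3, 6, 7, 8, 9, 10, 11, 12, 13, 14, 15}

X Δ Z = {2, 11, 13, 14, 15}
(X Δ Z) ∖ X = {2, 11, 14, 15}
Z ∖ ((X Δ Z) ∖ X) = {4, 5, 9, 10}
Y^c = {1, 3, 4, 5, 6, 7, 11, 12, 13, 14}
(Z ∖ ((X Δ Z) ∖ X)) ∩ Y^c = {4, 5}
((Z ∖ ((X Δ Z) ∖ X)) ∩ Y^c)^c = {1, 2, 3, 6, 7, 8, 9, 10, 11, 12, 13, 14, 15}
((Z ∖ ((X Δ Z) ∖ X)) ∩ Y^c)^c ∪ Y = {1, 2, 3, 6, 7, 8, 9, 10, 11, 12, 13, 14, 15}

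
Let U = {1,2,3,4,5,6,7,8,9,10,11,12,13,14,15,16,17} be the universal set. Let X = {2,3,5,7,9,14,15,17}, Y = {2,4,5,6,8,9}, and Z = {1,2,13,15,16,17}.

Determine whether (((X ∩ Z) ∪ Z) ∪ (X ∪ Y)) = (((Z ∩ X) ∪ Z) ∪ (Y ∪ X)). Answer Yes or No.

Yes

X ∩ Z = {2,15,17}
(X ∩ Z) ∪ Z = {1,2,13,15,16,17}
X ∪ Y = {2,3,4,5,6,7,8,9,14,15,17}
((X ∩ Z) ∪ Z) ∪ (X ∪ Y) = {1,2,3,4,5,6,7,8,9,13,14,15,16,17}
Z ∩ X = {2,15,17}
(Z ∩ X) ∪ Z = {1,2,13,15,16,17}
Y ∪ X = {2,3,4,5,6,7,8,9,14,15,17}
((Z ∩ X) ∪ Z) ∪ (Y ∪ X) = {1,2,3,4,5,6,7,8,9,13,14,15,16,17}
Both equal {1,2,3,4,5,6,7,8,9,13,14,15,16,17}, so ((X ∩ Z) ∪ Z) ∪ (X ∪ Y) = ((Z ∩ X) ∪ Z) ∪ (Y ∪ X).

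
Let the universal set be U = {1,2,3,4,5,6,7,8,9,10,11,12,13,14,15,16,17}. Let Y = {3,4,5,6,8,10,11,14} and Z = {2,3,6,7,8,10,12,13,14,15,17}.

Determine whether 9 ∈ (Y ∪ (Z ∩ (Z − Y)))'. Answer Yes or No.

Yes

9 ∉ Z and 9 ∉ Y, so 9 ∉ Z − Y
9 ∉ Z and 9 ∉ (Z − Y), so 9 ∉ Z ∩ (Z − Y)
9 ∉ Y and 9 ∉ (Z ∩ (Z − Y)), so 9 ∉ Y ∪ (Z ∩ (Z − Y))
9 ∈ (Y ∪ (Z ∩ (Z − Y)))' since 9 ∉ (Y ∪ (Z ∩ (Z − Y)))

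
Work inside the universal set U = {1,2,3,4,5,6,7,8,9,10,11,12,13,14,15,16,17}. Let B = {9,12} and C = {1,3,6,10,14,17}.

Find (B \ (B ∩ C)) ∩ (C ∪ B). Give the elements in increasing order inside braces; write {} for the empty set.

{9,12}

B ∩ C = {}
B \ (B ∩ C) = {9,12}
C ∪ B = {1,3,6,9,10,12,14,17}
(B \ (B ∩ C)) ∩ (C ∪ B) = {9,12}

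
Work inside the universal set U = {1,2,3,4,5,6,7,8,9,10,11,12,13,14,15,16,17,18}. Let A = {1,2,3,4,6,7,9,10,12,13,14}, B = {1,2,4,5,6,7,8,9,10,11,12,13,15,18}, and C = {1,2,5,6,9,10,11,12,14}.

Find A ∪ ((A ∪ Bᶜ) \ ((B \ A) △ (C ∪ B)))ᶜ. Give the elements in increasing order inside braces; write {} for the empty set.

{1,2,3,4,5,6,7,8,9,10,11,12,13,14,15,18}

Bᶜ = {3,14,16,17}
A ∪ Bᶜ = {1,2,3,4,6,7,9,10,12,13,14,16,17}
B \ A = {5,8,11,15,18}
C ∪ B = {1,2,4,5,6,7,8,9,10,11,12,13,14,15,18}
(B \ A) △ (C ∪ B) = {1,2,4,6,7,9,10,12,13,14}
(A ∪ Bᶜ) \ ((B \ A) △ (C ∪ B)) = {3,16,17}
((A ∪ Bᶜ) \ ((B \ A) △ (C ∪ B)))ᶜ = {1,2,4,5,6,7,8,9,10,11,12,13,14,15,18}
A ∪ ((A ∪ Bᶜ) \ ((B \ A) △ (C ∪ B)))ᶜ = {1,2,3,4,5,6,7,8,9,10,11,12,13,14,15,18}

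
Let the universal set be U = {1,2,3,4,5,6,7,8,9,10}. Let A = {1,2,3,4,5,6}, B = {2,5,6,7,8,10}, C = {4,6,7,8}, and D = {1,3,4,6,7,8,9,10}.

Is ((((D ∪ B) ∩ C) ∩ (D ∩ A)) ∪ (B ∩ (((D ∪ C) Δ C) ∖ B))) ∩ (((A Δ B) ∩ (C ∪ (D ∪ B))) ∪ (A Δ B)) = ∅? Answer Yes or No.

D ∪ B = {1,2,3,4,5,6,7,8,9,10}
(D ∪ B) ∩ C = {4,6,7,8}
D ∩ A = {1,3,4,6}
((D ∪ B) ∩ C) ∩ (D ∩ A) = {4,6}
D ∪ C = {1,3,4,6,7,8,9,10}
(D ∪ C) Δ C = {1,3,9,10}
((D ∪ C) Δ C) ∖ B = {1,3,9}
B ∩ (((D ∪ C) Δ C) ∖ B) = {}
(((D ∪ B) ∩ C) ∩ (D ∩ A)) ∪ (B ∩ (((D ∪ C) Δ C) ∖ B)) = {4,6}
A Δ B = {1,3,4,7,8,10}
C ∪ (D ∪ B) = {1,2,3,4,5,6,7,8,9,10}
(A Δ B) ∩ (C ∪ (D ∪ B)) = {1,3,4,7,8,10}
((A Δ B) ∩ (C ∪ (D ∪ B))) ∪ (A Δ B) = {1,3,4,7,8,10}
4 lies in both, so they are not disjoint.

No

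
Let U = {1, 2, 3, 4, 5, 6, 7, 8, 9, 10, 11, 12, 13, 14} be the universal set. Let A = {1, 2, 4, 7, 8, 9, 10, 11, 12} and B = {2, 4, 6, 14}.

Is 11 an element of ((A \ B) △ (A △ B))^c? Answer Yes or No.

11 ∈ A and 11 ∉ B, so 11 ∈ A \ B
11 ∈ A and 11 ∉ B, so 11 ∈ A △ B
11 ∈ (A \ B) and 11 ∈ (A △ B), so 11 ∉ (A \ B) △ (A △ B)
11 ∈ ((A \ B) △ (A △ B))^c since 11 ∉ ((A \ B) △ (A △ B))

Yes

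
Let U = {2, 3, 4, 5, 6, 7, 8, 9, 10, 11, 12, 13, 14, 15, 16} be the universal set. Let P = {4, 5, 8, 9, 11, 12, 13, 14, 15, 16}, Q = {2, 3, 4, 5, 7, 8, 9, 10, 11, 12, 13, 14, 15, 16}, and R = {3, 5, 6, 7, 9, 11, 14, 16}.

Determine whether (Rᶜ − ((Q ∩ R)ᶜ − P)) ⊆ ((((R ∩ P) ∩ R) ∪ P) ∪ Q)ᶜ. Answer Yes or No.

Rᶜ = {2, 4, 8, 10, 12, 13, 15}
Q ∩ R = {3, 5, 7, 9, 11, 14, 16}
(Q ∩ R)ᶜ = {2, 4, 6, 8, 10, 12, 13, 15}
(Q ∩ R)ᶜ − P = {2, 6, 10}
Rᶜ − ((Q ∩ R)ᶜ − P) = {4, 8, 12, 13, 15}
R ∩ P = {5, 9, 11, 14, 16}
(R ∩ P) ∩ R = {5, 9, 11, 14, 16}
((R ∩ P) ∩ R) ∪ P = {4, 5, 8, 9, 11, 12, 13, 14, 15, 16}
(((R ∩ P) ∩ R) ∪ P) ∪ Q = {2, 3, 4, 5, 7, 8, 9, 10, 11, 12, 13, 14, 15, 16}
((((R ∩ P) ∩ R) ∪ P) ∪ Q)ᶜ = {6}
4 ∈ Rᶜ − ((Q ∩ R)ᶜ − P) but 4 ∉ ((((R ∩ P) ∩ R) ∪ P) ∪ Q)ᶜ, so the inclusion fails.

No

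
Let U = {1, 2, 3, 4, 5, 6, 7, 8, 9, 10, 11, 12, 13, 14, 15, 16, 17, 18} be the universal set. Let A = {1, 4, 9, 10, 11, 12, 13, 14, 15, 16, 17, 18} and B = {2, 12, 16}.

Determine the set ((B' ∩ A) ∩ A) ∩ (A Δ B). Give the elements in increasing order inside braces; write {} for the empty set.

B' = {1, 3, 4, 5, 6, 7, 8, 9, 10, 11, 13, 14, 15, 17, 18}
B' ∩ A = {1, 4, 9, 10, 11, 13, 14, 15, 17, 18}
(B' ∩ A) ∩ A = {1, 4, 9, 10, 11, 13, 14, 15, 17, 18}
A Δ B = {1, 2, 4, 9, 10, 11, 13, 14, 15, 17, 18}
((B' ∩ A) ∩ A) ∩ (A Δ B) = {1, 4, 9, 10, 11, 13, 14, 15, 17, 18}

{1, 4, 9, 10, 11, 13, 14, 15, 17, 18}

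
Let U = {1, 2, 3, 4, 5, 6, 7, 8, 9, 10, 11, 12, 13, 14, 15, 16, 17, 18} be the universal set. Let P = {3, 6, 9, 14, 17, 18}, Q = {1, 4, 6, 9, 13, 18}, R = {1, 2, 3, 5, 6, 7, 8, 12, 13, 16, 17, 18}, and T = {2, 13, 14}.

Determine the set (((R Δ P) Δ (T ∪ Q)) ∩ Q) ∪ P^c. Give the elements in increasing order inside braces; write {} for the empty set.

{1, 2, 4, 5, 6, 7, 8, 10, 11, 12, 13, 15, 16, 18}

R Δ P = {1, 2, 5, 7, 8, 9, 12, 13, 14, 16}
T ∪ Q = {1, 2, 4, 6, 9, 13, 14, 18}
(R Δ P) Δ (T ∪ Q) = {4, 5, 6, 7, 8, 12, 16, 18}
((R Δ P) Δ (T ∪ Q)) ∩ Q = {4, 6, 18}
P^c = {1, 2, 4, 5, 7, 8, 10, 11, 12, 13, 15, 16}
(((R Δ P) Δ (T ∪ Q)) ∩ Q) ∪ P^c = {1, 2, 4, 5, 6, 7, 8, 10, 11, 12, 13, 15, 16, 18}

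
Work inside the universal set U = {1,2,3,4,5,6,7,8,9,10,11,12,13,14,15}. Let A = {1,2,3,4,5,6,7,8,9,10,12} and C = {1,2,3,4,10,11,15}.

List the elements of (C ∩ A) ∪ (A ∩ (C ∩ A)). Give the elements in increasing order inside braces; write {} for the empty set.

{1,2,3,4,10}

C ∩ A = {1,2,3,4,10}
A ∩ (C ∩ A) = {1,2,3,4,10}
(C ∩ A) ∪ (A ∩ (C ∩ A)) = {1,2,3,4,10}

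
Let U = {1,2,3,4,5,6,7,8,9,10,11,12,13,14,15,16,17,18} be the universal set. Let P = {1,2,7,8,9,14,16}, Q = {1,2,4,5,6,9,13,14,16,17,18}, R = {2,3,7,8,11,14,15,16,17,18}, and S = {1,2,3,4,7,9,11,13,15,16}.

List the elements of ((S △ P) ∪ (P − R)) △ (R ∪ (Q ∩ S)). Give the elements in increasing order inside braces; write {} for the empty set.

{2,7,16,17,18}

S △ P = {3,4,8,11,13,14,15}
P − R = {1,9}
(S △ P) ∪ (P − R) = {1,3,4,8,9,11,13,14,15}
Q ∩ S = {1,2,4,9,13,16}
R ∪ (Q ∩ S) = {1,2,3,4,7,8,9,11,13,14,15,16,17,18}
((S △ P) ∪ (P − R)) △ (R ∪ (Q ∩ S)) = {2,7,16,17,18}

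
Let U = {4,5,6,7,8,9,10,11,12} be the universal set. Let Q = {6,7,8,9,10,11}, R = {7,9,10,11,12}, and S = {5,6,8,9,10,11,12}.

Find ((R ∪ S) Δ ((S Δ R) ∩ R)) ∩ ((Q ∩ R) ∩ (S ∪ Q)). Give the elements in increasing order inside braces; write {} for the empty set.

R ∪ S = {5,6,7,8,9,10,11,12}
S Δ R = {5,6,7,8}
(S Δ R) ∩ R = {7}
(R ∪ S) Δ ((S Δ R) ∩ R) = {5,6,8,9,10,11,12}
Q ∩ R = {7,9,10,11}
S ∪ Q = {5,6,7,8,9,10,11,12}
(Q ∩ R) ∩ (S ∪ Q) = {7,9,10,11}
((R ∪ S) Δ ((S Δ R) ∩ R)) ∩ ((Q ∩ R) ∩ (S ∪ Q)) = {9,10,11}

{9,10,11}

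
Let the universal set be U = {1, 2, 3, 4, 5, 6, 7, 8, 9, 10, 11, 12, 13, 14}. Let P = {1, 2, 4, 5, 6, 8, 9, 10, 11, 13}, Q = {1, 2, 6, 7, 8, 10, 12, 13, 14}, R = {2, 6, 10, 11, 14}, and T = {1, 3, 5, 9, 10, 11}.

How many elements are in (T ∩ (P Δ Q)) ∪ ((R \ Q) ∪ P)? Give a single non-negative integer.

P Δ Q = {4, 5, 7, 9, 11, 12, 14}
T ∩ (P Δ Q) = {5, 9, 11}
R \ Q = {11}
(R \ Q) ∪ P = {1, 2, 4, 5, 6, 8, 9, 10, 11, 13}
(T ∩ (P Δ Q)) ∪ ((R \ Q) ∪ P) = {1, 2, 4, 5, 6, 8, 9, 10, 11, 13}
|(T ∩ (P Δ Q)) ∪ ((R \ Q) ∪ P)| = 10

10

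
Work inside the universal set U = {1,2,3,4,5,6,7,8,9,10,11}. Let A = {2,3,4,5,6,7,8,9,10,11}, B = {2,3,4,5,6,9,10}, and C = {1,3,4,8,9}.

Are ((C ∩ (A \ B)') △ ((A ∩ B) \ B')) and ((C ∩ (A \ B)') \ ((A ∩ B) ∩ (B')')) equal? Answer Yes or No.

A \ B = {7,8,11}
(A \ B)' = {1,2,3,4,5,6,9,10}
C ∩ (A \ B)' = {1,3,4,9}
A ∩ B = {2,3,4,5,6,9,10}
B' = {1,7,8,11}
(A ∩ B) \ B' = {2,3,4,5,6,9,10}
(C ∩ (A \ B)') △ ((A ∩ B) \ B') = {1,2,5,6,10}
(B')' = {2,3,4,5,6,9,10}
(A ∩ B) ∩ (B')' = {2,3,4,5,6,9,10}
(C ∩ (A \ B)') \ ((A ∩ B) ∩ (B')') = {1}
2 ∈ (C ∩ (A \ B)') △ ((A ∩ B) \ B') but 2 ∉ (C ∩ (A \ B)') \ ((A ∩ B) ∩ (B')'), so they differ.

No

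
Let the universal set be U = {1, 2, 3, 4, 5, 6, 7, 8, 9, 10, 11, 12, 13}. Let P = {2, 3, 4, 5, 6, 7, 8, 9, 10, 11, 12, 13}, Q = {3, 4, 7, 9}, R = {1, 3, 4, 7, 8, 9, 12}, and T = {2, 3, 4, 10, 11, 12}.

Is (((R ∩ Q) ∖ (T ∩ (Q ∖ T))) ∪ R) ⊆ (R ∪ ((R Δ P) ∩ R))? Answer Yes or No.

Yes

R ∩ Q = {3, 4, 7, 9}
Q ∖ T = {7, 9}
T ∩ (Q ∖ T) = {}
(R ∩ Q) ∖ (T ∩ (Q ∖ T)) = {3, 4, 7, 9}
((R ∩ Q) ∖ (T ∩ (Q ∖ T))) ∪ R = {1, 3, 4, 7, 8, 9, 12}
R Δ P = {1, 2, 5, 6, 10, 11, 13}
(R Δ P) ∩ R = {1}
R ∪ ((R Δ P) ∩ R) = {1, 3, 4, 7, 8, 9, 12}
Every element of {1, 3, 4, 7, 8, 9, 12} is in {1, 3, 4, 7, 8, 9, 12}, so ((R ∩ Q) ∖ (T ∩ (Q ∖ T))) ∪ R ⊆ R ∪ ((R Δ P) ∩ R).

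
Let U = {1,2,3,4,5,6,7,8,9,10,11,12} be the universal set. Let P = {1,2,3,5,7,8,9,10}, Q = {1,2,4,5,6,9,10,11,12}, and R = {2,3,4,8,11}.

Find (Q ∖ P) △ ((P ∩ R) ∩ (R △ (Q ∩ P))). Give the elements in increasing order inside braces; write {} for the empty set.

{3,4,6,8,11,12}

Q ∖ P = {4,6,11,12}
P ∩ R = {2,3,8}
Q ∩ P = {1,2,5,9,10}
R △ (Q ∩ P) = {1,3,4,5,8,9,10,11}
(P ∩ R) ∩ (R △ (Q ∩ P)) = {3,8}
(Q ∖ P) △ ((P ∩ R) ∩ (R △ (Q ∩ P))) = {3,4,6,8,11,12}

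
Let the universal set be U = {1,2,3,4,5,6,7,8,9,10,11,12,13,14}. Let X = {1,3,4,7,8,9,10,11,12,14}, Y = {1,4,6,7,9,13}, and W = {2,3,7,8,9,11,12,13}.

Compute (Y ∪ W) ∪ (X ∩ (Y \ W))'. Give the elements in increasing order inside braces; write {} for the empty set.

Y ∪ W = {1,2,3,4,6,7,8,9,11,12,13}
Y \ W = {1,4,6}
X ∩ (Y \ W) = {1,4}
(X ∩ (Y \ W))' = {2,3,5,6,7,8,9,10,11,12,13,14}
(Y ∪ W) ∪ (X ∩ (Y \ W))' = {1,2,3,4,5,6,7,8,9,10,11,12,13,14}

{1,2,3,4,5,6,7,8,9,10,11,12,13,14}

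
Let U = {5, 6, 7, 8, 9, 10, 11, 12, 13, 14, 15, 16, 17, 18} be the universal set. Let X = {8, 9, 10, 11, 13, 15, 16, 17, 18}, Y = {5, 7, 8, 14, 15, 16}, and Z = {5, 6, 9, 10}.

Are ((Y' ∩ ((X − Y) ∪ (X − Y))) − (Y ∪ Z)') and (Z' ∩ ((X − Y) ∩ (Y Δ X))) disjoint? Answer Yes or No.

Yes

Y' = {6, 9, 10, 11, 12, 13, 17, 18}
X − Y = {9, 10, 11, 13, 17, 18}
(X − Y) ∪ (X − Y) = {9, 10, 11, 13, 17, 18}
Y' ∩ ((X − Y) ∪ (X − Y)) = {9, 10, 11, 13, 17, 18}
Y ∪ Z = {5, 6, 7, 8, 9, 10, 14, 15, 16}
(Y ∪ Z)' = {11, 12, 13, 17, 18}
(Y' ∩ ((X − Y) ∪ (X − Y))) − (Y ∪ Z)' = {9, 10}
Z' = {7, 8, 11, 12, 13, 14, 15, 16, 17, 18}
Y Δ X = {5, 7, 9, 10, 11, 13, 14, 17, 18}
(X − Y) ∩ (Y Δ X) = {9, 10, 11, 13, 17, 18}
Z' ∩ ((X − Y) ∩ (Y Δ X)) = {11, 13, 17, 18}
{9, 10} and {11, 13, 17, 18} share no elements.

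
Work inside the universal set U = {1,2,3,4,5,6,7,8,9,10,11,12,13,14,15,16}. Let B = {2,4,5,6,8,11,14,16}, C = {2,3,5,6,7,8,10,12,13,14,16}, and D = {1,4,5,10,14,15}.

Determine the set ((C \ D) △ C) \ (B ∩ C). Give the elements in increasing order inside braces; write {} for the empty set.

{10}

C \ D = {2,3,6,7,8,12,13,16}
(C \ D) △ C = {5,10,14}
B ∩ C = {2,5,6,8,14,16}
((C \ D) △ C) \ (B ∩ C) = {10}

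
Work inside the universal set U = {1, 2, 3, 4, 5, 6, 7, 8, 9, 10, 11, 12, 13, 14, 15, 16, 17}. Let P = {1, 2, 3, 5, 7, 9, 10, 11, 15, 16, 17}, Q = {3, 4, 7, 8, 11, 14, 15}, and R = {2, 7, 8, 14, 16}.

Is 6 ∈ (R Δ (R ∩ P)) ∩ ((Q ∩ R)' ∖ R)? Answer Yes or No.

No

6 ∉ R and 6 ∉ P, so 6 ∉ R ∩ P
6 ∉ R and 6 ∉ (R ∩ P), so 6 ∉ R Δ (R ∩ P)
6 ∉ Q and 6 ∉ R, so 6 ∉ Q ∩ R
6 ∈ (Q ∩ R)' since 6 ∉ (Q ∩ R)
6 ∈ (Q ∩ R)' and 6 ∉ R, so 6 ∈ (Q ∩ R)' ∖ R
6 ∉ (R Δ (R ∩ P)) and 6 ∈ ((Q ∩ R)' ∖ R), so 6 ∉ (R Δ (R ∩ P)) ∩ ((Q ∩ R)' ∖ R)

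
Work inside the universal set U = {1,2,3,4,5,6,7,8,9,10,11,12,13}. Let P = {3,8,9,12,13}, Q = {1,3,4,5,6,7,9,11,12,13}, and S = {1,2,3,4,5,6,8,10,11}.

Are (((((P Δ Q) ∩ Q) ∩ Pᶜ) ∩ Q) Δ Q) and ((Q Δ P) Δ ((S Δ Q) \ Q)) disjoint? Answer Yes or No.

P Δ Q = {1,4,5,6,7,8,11}
(P Δ Q) ∩ Q = {1,4,5,6,7,11}
Pᶜ = {1,2,4,5,6,7,10,11}
((P Δ Q) ∩ Q) ∩ Pᶜ = {1,4,5,6,7,11}
(((P Δ Q) ∩ Q) ∩ Pᶜ) ∩ Q = {1,4,5,6,7,11}
((((P Δ Q) ∩ Q) ∩ Pᶜ) ∩ Q) Δ Q = {3,9,12,13}
Q Δ P = {1,4,5,6,7,8,11}
S Δ Q = {2,7,8,9,10,12,13}
(S Δ Q) \ Q = {2,8,10}
(Q Δ P) Δ ((S Δ Q) \ Q) = {1,2,4,5,6,7,10,11}
{3,9,12,13} and {1,2,4,5,6,7,10,11} share no elements.

Yes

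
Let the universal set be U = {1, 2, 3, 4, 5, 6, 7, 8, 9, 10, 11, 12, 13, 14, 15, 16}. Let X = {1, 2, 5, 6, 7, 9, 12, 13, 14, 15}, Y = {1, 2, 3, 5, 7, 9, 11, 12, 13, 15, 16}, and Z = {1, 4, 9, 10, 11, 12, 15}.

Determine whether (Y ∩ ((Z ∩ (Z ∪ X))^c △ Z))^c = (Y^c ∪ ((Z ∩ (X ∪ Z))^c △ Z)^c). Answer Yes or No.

Yes

Z ∪ X = {1, 2, 4, 5, 6, 7, 9, 10, 11, 12, 13, 14, 15}
Z ∩ (Z ∪ X) = {1, 4, 9, 10, 11, 12, 15}
(Z ∩ (Z ∪ X))^c = {2, 3, 5, 6, 7, 8, 13, 14, 16}
(Z ∩ (Z ∪ X))^c △ Z = {1, 2, 3, 4, 5, 6, 7, 8, 9, 10, 11, 12, 13, 14, 15, 16}
Y ∩ ((Z ∩ (Z ∪ X))^c △ Z) = {1, 2, 3, 5, 7, 9, 11, 12, 13, 15, 16}
(Y ∩ ((Z ∩ (Z ∪ X))^c △ Z))^c = {4, 6, 8, 10, 14}
Y^c = {4, 6, 8, 10, 14}
X ∪ Z = {1, 2, 4, 5, 6, 7, 9, 10, 11, 12, 13, 14, 15}
Z ∩ (X ∪ Z) = {1, 4, 9, 10, 11, 12, 15}
(Z ∩ (X ∪ Z))^c = {2, 3, 5, 6, 7, 8, 13, 14, 16}
(Z ∩ (X ∪ Z))^c △ Z = {1, 2, 3, 4, 5, 6, 7, 8, 9, 10, 11, 12, 13, 14, 15, 16}
((Z ∩ (X ∪ Z))^c △ Z)^c = {}
Y^c ∪ ((Z ∩ (X ∪ Z))^c △ Z)^c = {4, 6, 8, 10, 14}
Both equal {4, 6, 8, 10, 14}, so (Y ∩ ((Z ∩ (Z ∪ X))^c △ Z))^c = Y^c ∪ ((Z ∩ (X ∪ Z))^c △ Z)^c.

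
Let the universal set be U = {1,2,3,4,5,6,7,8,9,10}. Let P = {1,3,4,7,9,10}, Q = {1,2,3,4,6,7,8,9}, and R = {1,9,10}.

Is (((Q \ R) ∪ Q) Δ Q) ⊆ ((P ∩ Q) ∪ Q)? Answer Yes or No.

Yes

Q \ R = {2,3,4,6,7,8}
(Q \ R) ∪ Q = {1,2,3,4,6,7,8,9}
((Q \ R) ∪ Q) Δ Q = {}
P ∩ Q = {1,3,4,7,9}
(P ∩ Q) ∪ Q = {1,2,3,4,6,7,8,9}
Every element of {} is in {1,2,3,4,6,7,8,9}, so ((Q \ R) ∪ Q) Δ Q ⊆ (P ∩ Q) ∪ Q.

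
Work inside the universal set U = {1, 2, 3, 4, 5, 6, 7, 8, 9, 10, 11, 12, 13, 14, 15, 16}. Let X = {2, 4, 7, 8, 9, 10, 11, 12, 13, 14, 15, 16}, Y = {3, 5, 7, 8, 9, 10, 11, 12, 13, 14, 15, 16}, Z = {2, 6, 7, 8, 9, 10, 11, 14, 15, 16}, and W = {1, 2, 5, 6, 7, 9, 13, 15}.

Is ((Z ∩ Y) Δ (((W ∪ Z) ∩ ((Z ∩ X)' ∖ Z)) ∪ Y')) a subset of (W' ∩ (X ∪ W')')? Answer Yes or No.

Z ∩ Y = {7, 8, 9, 10, 11, 14, 15, 16}
W ∪ Z = {1, 2, 5, 6, 7, 8, 9, 10, 11, 13, 14, 15, 16}
Z ∩ X = {2, 7, 8, 9, 10, 11, 14, 15, 16}
(Z ∩ X)' = {1, 3, 4, 5, 6, 12, 13}
(Z ∩ X)' ∖ Z = {1, 3, 4, 5, 12, 13}
(W ∪ Z) ∩ ((Z ∩ X)' ∖ Z) = {1, 5, 13}
Y' = {1, 2, 4, 6}
((W ∪ Z) ∩ ((Z ∩ X)' ∖ Z)) ∪ Y' = {1, 2, 4, 5, 6, 13}
(Z ∩ Y) Δ (((W ∪ Z) ∩ ((Z ∩ X)' ∖ Z)) ∪ Y') = {1, 2, 4, 5, 6, 7, 8, 9, 10, 11, 13, 14, 15, 16}
W' = {3, 4, 8, 10, 11, 12, 14, 16}
X ∪ W' = {2, 3, 4, 7, 8, 9, 10, 11, 12, 13, 14, 15, 16}
(X ∪ W')' = {1, 5, 6}
W' ∩ (X ∪ W')' = {}
1 ∈ (Z ∩ Y) Δ (((W ∪ Z) ∩ ((Z ∩ X)' ∖ Z)) ∪ Y') but 1 ∉ W' ∩ (X ∪ W')', so the inclusion fails.

No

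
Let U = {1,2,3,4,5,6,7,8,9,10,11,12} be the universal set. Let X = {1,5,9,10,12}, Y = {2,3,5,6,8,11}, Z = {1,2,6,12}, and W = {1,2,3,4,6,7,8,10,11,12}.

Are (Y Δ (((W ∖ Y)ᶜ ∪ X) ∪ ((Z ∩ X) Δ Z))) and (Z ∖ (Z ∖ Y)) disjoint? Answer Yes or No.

W ∖ Y = {1,4,7,10,12}
(W ∖ Y)ᶜ = {2,3,5,6,8,9,11}
(W ∖ Y)ᶜ ∪ X = {1,2,3,5,6,8,9,10,11,12}
Z ∩ X = {1,12}
(Z ∩ X) Δ Z = {2,6}
((W ∖ Y)ᶜ ∪ X) ∪ ((Z ∩ X) Δ Z) = {1,2,3,5,6,8,9,10,11,12}
Y Δ (((W ∖ Y)ᶜ ∪ X) ∪ ((Z ∩ X) Δ Z)) = {1,9,10,12}
Z ∖ Y = {1,12}
Z ∖ (Z ∖ Y) = {2,6}
{1,9,10,12} and {2,6} share no elements.

Yes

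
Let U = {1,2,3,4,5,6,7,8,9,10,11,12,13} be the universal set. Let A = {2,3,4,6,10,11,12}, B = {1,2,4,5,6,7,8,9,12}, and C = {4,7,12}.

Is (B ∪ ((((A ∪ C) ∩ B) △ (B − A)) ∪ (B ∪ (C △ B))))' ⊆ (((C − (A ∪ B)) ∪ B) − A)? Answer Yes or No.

No

A ∪ C = {2,3,4,6,7,10,11,12}
(A ∪ C) ∩ B = {2,4,6,7,12}
B − A = {1,5,7,8,9}
((A ∪ C) ∩ B) △ (B − A) = {1,2,4,5,6,8,9,12}
C △ B = {1,2,5,6,8,9}
B ∪ (C △ B) = {1,2,4,5,6,7,8,9,12}
(((A ∪ C) ∩ B) △ (B − A)) ∪ (B ∪ (C △ B)) = {1,2,4,5,6,7,8,9,12}
B ∪ ((((A ∪ C) ∩ B) △ (B − A)) ∪ (B ∪ (C △ B))) = {1,2,4,5,6,7,8,9,12}
(B ∪ ((((A ∪ C) ∩ B) △ (B − A)) ∪ (B ∪ (C △ B))))' = {3,10,11,13}
A ∪ B = {1,2,3,4,5,6,7,8,9,10,11,12}
C − (A ∪ B) = {}
(C − (A ∪ B)) ∪ B = {1,2,4,5,6,7,8,9,12}
((C − (A ∪ B)) ∪ B) − A = {1,5,7,8,9}
3 ∈ (B ∪ ((((A ∪ C) ∩ B) △ (B − A)) ∪ (B ∪ (C △ B))))' but 3 ∉ ((C − (A ∪ B)) ∪ B) − A, so the inclusion fails.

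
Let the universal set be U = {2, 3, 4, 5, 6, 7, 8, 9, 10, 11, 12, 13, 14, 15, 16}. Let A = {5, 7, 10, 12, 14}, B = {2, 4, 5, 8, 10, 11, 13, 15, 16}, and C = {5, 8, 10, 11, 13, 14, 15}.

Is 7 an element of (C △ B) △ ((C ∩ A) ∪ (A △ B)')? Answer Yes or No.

No

7 ∉ C and 7 ∉ B, so 7 ∉ C △ B
7 ∉ C and 7 ∈ A, so 7 ∉ C ∩ A
7 ∈ A and 7 ∉ B, so 7 ∈ A △ B
7 ∉ (A △ B)' since 7 ∈ (A △ B)
7 ∉ (C ∩ A) and 7 ∉ (A △ B)', so 7 ∉ (C ∩ A) ∪ (A △ B)'
7 ∉ (C △ B) and 7 ∉ ((C ∩ A) ∪ (A △ B)'), so 7 ∉ (C △ B) △ ((C ∩ A) ∪ (A △ B)')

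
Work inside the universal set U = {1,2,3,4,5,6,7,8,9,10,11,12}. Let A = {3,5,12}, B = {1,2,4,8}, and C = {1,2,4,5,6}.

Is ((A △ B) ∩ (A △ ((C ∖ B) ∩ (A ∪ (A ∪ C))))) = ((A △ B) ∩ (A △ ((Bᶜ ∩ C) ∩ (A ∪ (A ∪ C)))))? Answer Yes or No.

A △ B = {1,2,3,4,5,8,12}
C ∖ B = {5,6}
A ∪ C = {1,2,3,4,5,6,12}
A ∪ (A ∪ C) = {1,2,3,4,5,6,12}
(C ∖ B) ∩ (A ∪ (A ∪ C)) = {5,6}
A △ ((C ∖ B) ∩ (A ∪ (A ∪ C))) = {3,6,12}
(A △ B) ∩ (A △ ((C ∖ B) ∩ (A ∪ (A ∪ C)))) = {3,12}
Bᶜ = {3,5,6,7,9,10,11,12}
Bᶜ ∩ C = {5,6}
(Bᶜ ∩ C) ∩ (A ∪ (A ∪ C)) = {5,6}
A △ ((Bᶜ ∩ C) ∩ (A ∪ (A ∪ C))) = {3,6,12}
(A △ B) ∩ (A △ ((Bᶜ ∩ C) ∩ (A ∪ (A ∪ C)))) = {3,12}
Both equal {3,12}, so (A △ B) ∩ (A △ ((C ∖ B) ∩ (A ∪ (A ∪ C)))) = (A △ B) ∩ (A △ ((Bᶜ ∩ C) ∩ (A ∪ (A ∪ C)))).

Yes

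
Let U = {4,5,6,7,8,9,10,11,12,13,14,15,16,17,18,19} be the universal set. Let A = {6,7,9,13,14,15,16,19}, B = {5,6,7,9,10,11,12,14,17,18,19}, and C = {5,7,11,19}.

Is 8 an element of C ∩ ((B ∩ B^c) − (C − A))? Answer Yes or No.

No

8 ∉ B, so 8 ∈ B^c
8 ∉ B and 8 ∈ B^c, so 8 ∉ B ∩ B^c
8 ∉ C and 8 ∉ A, so 8 ∉ C − A
8 ∉ (B ∩ B^c) and 8 ∉ (C − A), so 8 ∉ (B ∩ B^c) − (C − A)
8 ∉ C and 8 ∉ ((B ∩ B^c) − (C − A)), so 8 ∉ C ∩ ((B ∩ B^c) − (C − A))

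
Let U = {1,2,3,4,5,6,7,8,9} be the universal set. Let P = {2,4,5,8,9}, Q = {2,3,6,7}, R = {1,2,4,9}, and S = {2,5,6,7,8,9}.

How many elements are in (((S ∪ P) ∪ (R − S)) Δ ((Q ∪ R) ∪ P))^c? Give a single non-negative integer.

S ∪ P = {2,4,5,6,7,8,9}
R − S = {1,4}
(S ∪ P) ∪ (R − S) = {1,2,4,5,6,7,8,9}
Q ∪ R = {1,2,3,4,6,7,9}
(Q ∪ R) ∪ P = {1,2,3,4,5,6,7,8,9}
((S ∪ P) ∪ (R − S)) Δ ((Q ∪ R) ∪ P) = {3}
(((S ∪ P) ∪ (R − S)) Δ ((Q ∪ R) ∪ P))^c = {1,2,4,5,6,7,8,9}
|(((S ∪ P) ∪ (R − S)) Δ ((Q ∪ R) ∪ P))^c| = 8

8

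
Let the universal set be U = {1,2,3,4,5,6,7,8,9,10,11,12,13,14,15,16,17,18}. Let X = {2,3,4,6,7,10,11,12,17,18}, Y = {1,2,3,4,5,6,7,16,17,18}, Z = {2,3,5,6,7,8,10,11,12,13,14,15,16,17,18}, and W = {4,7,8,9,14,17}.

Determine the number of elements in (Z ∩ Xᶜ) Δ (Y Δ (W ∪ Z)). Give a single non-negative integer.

Xᶜ = {1,5,8,9,13,14,15,16}
Z ∩ Xᶜ = {5,8,13,14,15,16}
W ∪ Z = {2,3,4,5,6,7,8,9,10,11,12,13,14,15,16,17,18}
Y Δ (W ∪ Z) = {1,8,9,10,11,12,13,14,15}
(Z ∩ Xᶜ) Δ (Y Δ (W ∪ Z)) = {1,5,9,10,11,12,16}
|(Z ∩ Xᶜ) Δ (Y Δ (W ∪ Z))| = 7

7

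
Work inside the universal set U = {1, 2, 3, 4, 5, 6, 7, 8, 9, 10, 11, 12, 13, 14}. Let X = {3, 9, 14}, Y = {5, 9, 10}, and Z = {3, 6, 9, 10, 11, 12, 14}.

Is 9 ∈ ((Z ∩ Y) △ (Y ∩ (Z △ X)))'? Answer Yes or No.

9 ∈ Z and 9 ∈ Y, so 9 ∈ Z ∩ Y
9 ∈ Z and 9 ∈ X, so 9 ∉ Z △ X
9 ∈ Y and 9 ∉ (Z △ X), so 9 ∉ Y ∩ (Z △ X)
9 ∈ (Z ∩ Y) and 9 ∉ (Y ∩ (Z △ X)), so 9 ∈ (Z ∩ Y) △ (Y ∩ (Z △ X))
9 ∉ ((Z ∩ Y) △ (Y ∩ (Z △ X)))' since 9 ∈ ((Z ∩ Y) △ (Y ∩ (Z △ X)))

No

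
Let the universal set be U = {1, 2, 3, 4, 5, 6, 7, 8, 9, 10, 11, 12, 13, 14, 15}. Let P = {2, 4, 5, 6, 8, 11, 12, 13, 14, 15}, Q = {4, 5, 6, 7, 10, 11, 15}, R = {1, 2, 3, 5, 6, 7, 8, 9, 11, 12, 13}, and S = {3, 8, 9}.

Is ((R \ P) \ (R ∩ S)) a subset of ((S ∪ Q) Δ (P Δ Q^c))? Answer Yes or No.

Yes

R \ P = {1, 3, 7, 9}
R ∩ S = {3, 8, 9}
(R \ P) \ (R ∩ S) = {1, 7}
S ∪ Q = {3, 4, 5, 6, 7, 8, 9, 10, 11, 15}
Q^c = {1, 2, 3, 8, 9, 12, 13, 14}
P Δ Q^c = {1, 3, 4, 5, 6, 9, 11, 15}
(S ∪ Q) Δ (P Δ Q^c) = {1, 7, 8, 10}
Every element of {1, 7} is in {1, 7, 8, 10}, so (R \ P) \ (R ∩ S) ⊆ (S ∪ Q) Δ (P Δ Q^c).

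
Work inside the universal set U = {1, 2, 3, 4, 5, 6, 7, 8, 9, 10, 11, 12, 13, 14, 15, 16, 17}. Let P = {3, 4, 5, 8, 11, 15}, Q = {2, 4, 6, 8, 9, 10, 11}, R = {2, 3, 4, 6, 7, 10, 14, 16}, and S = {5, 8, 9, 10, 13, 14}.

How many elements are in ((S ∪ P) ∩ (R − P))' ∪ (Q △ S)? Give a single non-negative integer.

S ∪ P = {3, 4, 5, 8, 9, 10, 11, 13, 14, 15}
R − P = {2, 6, 7, 10, 14, 16}
(S ∪ P) ∩ (R − P) = {10, 14}
((S ∪ P) ∩ (R − P))' = {1, 2, 3, 4, 5, 6, 7, 8, 9, 11, 12, 13, 15, 16, 17}
Q △ S = {2, 4, 5, 6, 11, 13, 14}
((S ∪ P) ∩ (R − P))' ∪ (Q △ S) = {1, 2, 3, 4, 5, 6, 7, 8, 9, 11, 12, 13, 14, 15, 16, 17}
|((S ∪ P) ∩ (R − P))' ∪ (Q △ S)| = 16

16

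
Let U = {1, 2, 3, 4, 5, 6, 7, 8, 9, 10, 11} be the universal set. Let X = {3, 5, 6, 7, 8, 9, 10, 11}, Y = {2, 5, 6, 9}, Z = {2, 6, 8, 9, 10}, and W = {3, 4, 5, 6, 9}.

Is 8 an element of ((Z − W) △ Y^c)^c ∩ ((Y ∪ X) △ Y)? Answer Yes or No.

8 ∈ Z and 8 ∉ W, so 8 ∈ Z − W
8 ∉ Y, so 8 ∈ Y^c
8 ∈ (Z − W) and 8 ∈ Y^c, so 8 ∉ (Z − W) △ Y^c
8 ∈ ((Z − W) △ Y^c)^c since 8 ∉ ((Z − W) △ Y^c)
8 ∉ Y and 8 ∈ X, so 8 ∈ Y ∪ X
8 ∈ (Y ∪ X) and 8 ∉ Y, so 8 ∈ (Y ∪ X) △ Y
8 ∈ ((Z − W) △ Y^c)^c and 8 ∈ ((Y ∪ X) △ Y), so 8 ∈ ((Z − W) △ Y^c)^c ∩ ((Y ∪ X) △ Y)

Yes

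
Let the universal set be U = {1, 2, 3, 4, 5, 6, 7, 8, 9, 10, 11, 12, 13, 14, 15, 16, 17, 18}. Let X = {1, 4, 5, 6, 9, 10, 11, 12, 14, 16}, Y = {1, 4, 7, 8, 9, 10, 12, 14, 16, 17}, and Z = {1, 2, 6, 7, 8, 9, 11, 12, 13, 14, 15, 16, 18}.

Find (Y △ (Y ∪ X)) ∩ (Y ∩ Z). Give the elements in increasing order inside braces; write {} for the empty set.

{}

Y ∪ X = {1, 4, 5, 6, 7, 8, 9, 10, 11, 12, 14, 16, 17}
Y △ (Y ∪ X) = {5, 6, 11}
Y ∩ Z = {1, 7, 8, 9, 12, 14, 16}
(Y △ (Y ∪ X)) ∩ (Y ∩ Z) = {}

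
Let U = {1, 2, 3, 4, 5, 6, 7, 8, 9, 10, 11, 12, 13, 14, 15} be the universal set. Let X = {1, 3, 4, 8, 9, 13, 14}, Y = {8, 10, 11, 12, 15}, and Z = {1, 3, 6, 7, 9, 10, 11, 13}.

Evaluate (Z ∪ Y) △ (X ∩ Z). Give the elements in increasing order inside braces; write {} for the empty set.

{6, 7, 8, 10, 11, 12, 15}

Z ∪ Y = {1, 3, 6, 7, 8, 9, 10, 11, 12, 13, 15}
X ∩ Z = {1, 3, 9, 13}
(Z ∪ Y) △ (X ∩ Z) = {6, 7, 8, 10, 11, 12, 15}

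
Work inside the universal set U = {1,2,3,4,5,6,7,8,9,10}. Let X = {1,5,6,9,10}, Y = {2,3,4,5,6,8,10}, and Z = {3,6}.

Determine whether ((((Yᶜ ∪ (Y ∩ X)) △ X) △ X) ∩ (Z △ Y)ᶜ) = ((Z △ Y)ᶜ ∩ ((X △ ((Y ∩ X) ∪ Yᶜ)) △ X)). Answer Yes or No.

Yes

Yᶜ = {1,7,9}
Y ∩ X = {5,6,10}
Yᶜ ∪ (Y ∩ X) = {1,5,6,7,9,10}
(Yᶜ ∪ (Y ∩ X)) △ X = {7}
((Yᶜ ∪ (Y ∩ X)) △ X) △ X = {1,5,6,7,9,10}
Z △ Y = {2,4,5,8,10}
(Z △ Y)ᶜ = {1,3,6,7,9}
(((Yᶜ ∪ (Y ∩ X)) △ X) △ X) ∩ (Z △ Y)ᶜ = {1,6,7,9}
(Y ∩ X) ∪ Yᶜ = {1,5,6,7,9,10}
X △ ((Y ∩ X) ∪ Yᶜ) = {7}
(X △ ((Y ∩ X) ∪ Yᶜ)) △ X = {1,5,6,7,9,10}
(Z △ Y)ᶜ ∩ ((X △ ((Y ∩ X) ∪ Yᶜ)) △ X) = {1,6,7,9}
Both equal {1,6,7,9}, so (((Yᶜ ∪ (Y ∩ X)) △ X) △ X) ∩ (Z △ Y)ᶜ = (Z △ Y)ᶜ ∩ ((X △ ((Y ∩ X) ∪ Yᶜ)) △ X).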